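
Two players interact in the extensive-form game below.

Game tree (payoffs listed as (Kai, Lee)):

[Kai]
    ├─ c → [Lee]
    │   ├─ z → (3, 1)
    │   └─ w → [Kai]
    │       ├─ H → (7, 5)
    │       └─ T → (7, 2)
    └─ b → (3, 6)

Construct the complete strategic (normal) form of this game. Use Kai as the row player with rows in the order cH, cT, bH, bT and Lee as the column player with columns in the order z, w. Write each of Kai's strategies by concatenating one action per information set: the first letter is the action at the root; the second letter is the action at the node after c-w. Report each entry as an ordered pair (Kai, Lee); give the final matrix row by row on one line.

cH: (3,1) (7,5) | cT: (3,1) (7,2) | bH: (3,6) (3,6) | bT: (3,6) (3,6)

            z        w
  cH    (3,1)    (7,5)
  cT    (3,1)    (7,2)
  bH    (3,6)    (3,6)
  bT    (3,6)    (3,6)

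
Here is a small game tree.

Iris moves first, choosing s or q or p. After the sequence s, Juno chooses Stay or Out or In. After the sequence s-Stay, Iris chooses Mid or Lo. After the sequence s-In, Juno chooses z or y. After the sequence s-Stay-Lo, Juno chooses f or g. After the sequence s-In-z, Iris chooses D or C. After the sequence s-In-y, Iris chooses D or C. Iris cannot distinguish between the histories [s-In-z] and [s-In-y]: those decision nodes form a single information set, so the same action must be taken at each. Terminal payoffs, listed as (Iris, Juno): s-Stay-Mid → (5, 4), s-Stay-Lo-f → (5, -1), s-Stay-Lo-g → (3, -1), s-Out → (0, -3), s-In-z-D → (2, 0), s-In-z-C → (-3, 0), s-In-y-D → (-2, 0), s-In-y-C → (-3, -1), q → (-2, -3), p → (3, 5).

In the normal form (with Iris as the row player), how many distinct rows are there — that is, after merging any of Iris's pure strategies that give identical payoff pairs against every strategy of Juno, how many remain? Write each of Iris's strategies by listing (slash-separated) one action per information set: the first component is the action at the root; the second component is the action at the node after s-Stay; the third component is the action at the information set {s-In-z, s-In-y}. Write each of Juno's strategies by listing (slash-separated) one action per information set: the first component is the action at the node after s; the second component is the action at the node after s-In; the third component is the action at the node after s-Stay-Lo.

Iris has 12 pure strategies: s/Mid/D, s/Mid/C, s/Lo/D, s/Lo/C, q/Mid/D, q/Mid/C, q/Lo/D, q/Lo/C, p/Mid/D, p/Mid/C, p/Lo/D, p/Lo/C. Columns: Stay/z/f, Stay/z/g, Stay/y/f, Stay/y/g, Out/z/f, Out/z/g, Out/y/f, Out/y/g, In/z/f, In/z/g, In/y/f, In/y/g.
{s/Mid/D} → row (5,4) (5,4) (5,4) (5,4) (0,-3) (0,-3) (0,-3) (0,-3) (2,0) (2,0) (-2,0) (-2,0)
{s/Mid/C} → row (5,4) (5,4) (5,4) (5,4) (0,-3) (0,-3) (0,-3) (0,-3) (-3,0) (-3,0) (-3,-1) (-3,-1)
{s/Lo/D} → row (5,-1) (3,-1) (5,-1) (3,-1) (0,-3) (0,-3) (0,-3) (0,-3) (2,0) (2,0) (-2,0) (-2,0)
{s/Lo/C} → row (5,-1) (3,-1) (5,-1) (3,-1) (0,-3) (0,-3) (0,-3) (0,-3) (-3,0) (-3,0) (-3,-1) (-3,-1)
{q/Mid/D, q/Mid/C, q/Lo/D, q/Lo/C} → row (-2,-3) (-2,-3) (-2,-3) (-2,-3) (-2,-3) (-2,-3) (-2,-3) (-2,-3) (-2,-3) (-2,-3) (-2,-3) (-2,-3)
{p/Mid/D, p/Mid/C, p/Lo/D, p/Lo/C} → row (3,5) (3,5) (3,5) (3,5) (3,5) (3,5) (3,5) (3,5) (3,5) (3,5) (3,5) (3,5)
That's 6 distinct rows out of 12 strategies.

6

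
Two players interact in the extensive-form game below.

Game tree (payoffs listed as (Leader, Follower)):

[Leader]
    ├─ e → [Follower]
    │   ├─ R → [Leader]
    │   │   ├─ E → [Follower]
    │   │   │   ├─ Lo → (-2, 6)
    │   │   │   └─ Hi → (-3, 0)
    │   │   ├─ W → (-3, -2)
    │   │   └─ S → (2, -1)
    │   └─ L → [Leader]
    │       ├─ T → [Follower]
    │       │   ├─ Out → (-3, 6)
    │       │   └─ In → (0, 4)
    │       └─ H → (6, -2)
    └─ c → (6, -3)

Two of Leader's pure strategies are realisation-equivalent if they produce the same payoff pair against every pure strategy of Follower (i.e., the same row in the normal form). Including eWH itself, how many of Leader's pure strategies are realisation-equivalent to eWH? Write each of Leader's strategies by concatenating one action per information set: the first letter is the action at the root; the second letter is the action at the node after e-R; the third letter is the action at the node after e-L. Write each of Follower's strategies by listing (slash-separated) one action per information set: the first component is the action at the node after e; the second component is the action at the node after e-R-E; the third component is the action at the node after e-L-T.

1

Row for eWH (columns R/Lo/Out, R/Lo/In, R/Hi/Out, R/Hi/In, L/Lo/Out, L/Lo/In, L/Hi/Out, L/Hi/In): (-3,-2) (-3,-2) (-3,-2) (-3,-2) (6,-2) (6,-2) (6,-2) (6,-2).
Every one of Leader's information sets is on the play path for some reply by Follower when Leader follows eWH.
Changing the action at any of them therefore changes at least one column, so only eWH itself gives this row.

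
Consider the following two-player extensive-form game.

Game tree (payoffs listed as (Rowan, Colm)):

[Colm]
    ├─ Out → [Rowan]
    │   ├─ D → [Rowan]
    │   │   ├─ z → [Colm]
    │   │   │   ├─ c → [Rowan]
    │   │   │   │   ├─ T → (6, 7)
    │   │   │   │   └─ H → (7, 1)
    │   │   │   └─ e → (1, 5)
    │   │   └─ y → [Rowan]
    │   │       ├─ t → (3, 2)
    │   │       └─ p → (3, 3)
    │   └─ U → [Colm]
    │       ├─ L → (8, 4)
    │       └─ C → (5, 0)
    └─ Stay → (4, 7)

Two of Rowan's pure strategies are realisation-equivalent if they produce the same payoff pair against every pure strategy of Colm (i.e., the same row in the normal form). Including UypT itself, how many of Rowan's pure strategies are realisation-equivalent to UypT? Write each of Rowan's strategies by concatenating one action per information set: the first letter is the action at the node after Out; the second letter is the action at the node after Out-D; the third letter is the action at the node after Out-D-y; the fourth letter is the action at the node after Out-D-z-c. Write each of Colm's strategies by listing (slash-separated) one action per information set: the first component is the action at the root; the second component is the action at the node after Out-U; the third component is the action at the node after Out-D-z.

Row for UypT (columns Out/L/c, Out/L/e, Out/C/c, Out/C/e, Stay/L/c, Stay/L/e, Stay/C/c, Stay/C/e): (8,4) (8,4) (5,0) (5,0) (4,7) (4,7) (4,7) (4,7).
Under UypT, Rowan's choice at the node after Out-D and at the node after Out-D-y and at the node after Out-D-z-c can never be reached regardless of what Colm does, so varying those choices leaves every outcome unchanged.
Holding the reachable choices fixed and varying the unreachable ones freely already gives 2 × 2 × 2 = 8 equivalent strategies.
No other strategy reproduces this row, so those 8 are the full class: UztT, UztH, UzpT, UzpH, UytT, UytH, UypT, UypH.

8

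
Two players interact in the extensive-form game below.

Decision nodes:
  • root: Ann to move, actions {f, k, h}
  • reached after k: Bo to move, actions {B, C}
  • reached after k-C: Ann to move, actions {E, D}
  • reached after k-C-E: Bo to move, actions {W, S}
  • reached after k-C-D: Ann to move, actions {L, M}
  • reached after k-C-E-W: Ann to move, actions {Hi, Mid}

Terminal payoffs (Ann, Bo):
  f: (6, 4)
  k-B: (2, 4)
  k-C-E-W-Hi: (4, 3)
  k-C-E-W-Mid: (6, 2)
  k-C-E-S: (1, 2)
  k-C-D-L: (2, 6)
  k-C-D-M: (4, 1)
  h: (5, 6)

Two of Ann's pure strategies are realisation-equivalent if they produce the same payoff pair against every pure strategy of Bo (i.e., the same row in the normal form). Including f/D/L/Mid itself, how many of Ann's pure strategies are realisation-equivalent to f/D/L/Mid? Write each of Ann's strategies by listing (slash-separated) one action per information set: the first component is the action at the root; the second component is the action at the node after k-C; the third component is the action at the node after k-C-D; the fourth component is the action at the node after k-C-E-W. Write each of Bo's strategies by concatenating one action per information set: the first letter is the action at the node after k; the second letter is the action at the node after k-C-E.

Row for f/D/L/Mid (columns BW, BS, CW, CS): (6,4) (6,4) (6,4) (6,4).
Under f/D/L/Mid, Ann's choice at the node after k-C and at the node after k-C-D and at the node after k-C-E-W can never be reached regardless of what Bo does, so varying those choices leaves every outcome unchanged.
Holding the reachable choices fixed and varying the unreachable ones freely already gives 2 × 2 × 2 = 8 equivalent strategies.
No other strategy reproduces this row, so those 8 are the full class: f/E/L/Hi, f/E/L/Mid, f/E/M/Hi, f/E/M/Mid, f/D/L/Hi, f/D/L/Mid, f/D/M/Hi, f/D/M/Mid.

8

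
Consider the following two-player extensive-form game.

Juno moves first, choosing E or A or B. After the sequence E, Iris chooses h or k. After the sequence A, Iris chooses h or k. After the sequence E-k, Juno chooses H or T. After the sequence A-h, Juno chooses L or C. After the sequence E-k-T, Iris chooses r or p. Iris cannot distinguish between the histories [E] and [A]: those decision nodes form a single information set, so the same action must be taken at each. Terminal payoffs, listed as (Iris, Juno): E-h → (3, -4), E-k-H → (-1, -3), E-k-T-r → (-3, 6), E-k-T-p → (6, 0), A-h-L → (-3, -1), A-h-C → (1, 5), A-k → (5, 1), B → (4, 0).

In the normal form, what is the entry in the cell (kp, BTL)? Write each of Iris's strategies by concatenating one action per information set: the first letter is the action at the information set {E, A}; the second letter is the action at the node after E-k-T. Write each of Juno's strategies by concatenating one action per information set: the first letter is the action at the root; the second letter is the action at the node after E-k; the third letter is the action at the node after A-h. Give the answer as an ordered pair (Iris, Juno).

Trace the play path from the root:
  Juno plays B
→ terminal payoff (4, 0).
(Iris's choice at the information set {E, A} is never reached on this path, so it doesn't affect the outcome.)

(4, 0)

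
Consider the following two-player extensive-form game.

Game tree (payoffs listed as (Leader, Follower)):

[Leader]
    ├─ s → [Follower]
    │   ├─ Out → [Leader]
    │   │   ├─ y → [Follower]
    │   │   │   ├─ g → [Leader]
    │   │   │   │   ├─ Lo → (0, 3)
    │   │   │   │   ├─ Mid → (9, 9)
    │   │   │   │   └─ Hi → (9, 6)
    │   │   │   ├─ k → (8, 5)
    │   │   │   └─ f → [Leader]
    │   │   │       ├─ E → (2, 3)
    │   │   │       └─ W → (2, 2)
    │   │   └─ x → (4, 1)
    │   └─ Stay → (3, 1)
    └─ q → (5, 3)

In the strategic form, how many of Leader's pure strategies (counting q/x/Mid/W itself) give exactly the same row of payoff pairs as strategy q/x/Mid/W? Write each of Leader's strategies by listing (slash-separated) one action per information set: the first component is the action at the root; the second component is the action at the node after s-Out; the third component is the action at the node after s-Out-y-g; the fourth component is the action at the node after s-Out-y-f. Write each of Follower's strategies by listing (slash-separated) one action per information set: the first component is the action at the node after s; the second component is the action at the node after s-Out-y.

12

Row for q/x/Mid/W (columns Out/g, Out/k, Out/f, Stay/g, Stay/k, Stay/f): (5,3) (5,3) (5,3) (5,3) (5,3) (5,3).
Under q/x/Mid/W, Leader's choice at the node after s-Out and at the node after s-Out-y-g and at the node after s-Out-y-f can never be reached regardless of what Follower does, so varying those choices leaves every outcome unchanged.
Holding the reachable choices fixed and varying the unreachable ones freely already gives 2 × 3 × 2 = 12 equivalent strategies.
No other strategy reproduces this row, so those 12 are the full class: q/y/Lo/E, q/y/Lo/W, q/y/Mid/E, q/y/Mid/W, q/y/Hi/E, q/y/Hi/W, q/x/Lo/E, q/x/Lo/W, q/x/Mid/E, q/x/Mid/W, q/x/Hi/E, q/x/Hi/W.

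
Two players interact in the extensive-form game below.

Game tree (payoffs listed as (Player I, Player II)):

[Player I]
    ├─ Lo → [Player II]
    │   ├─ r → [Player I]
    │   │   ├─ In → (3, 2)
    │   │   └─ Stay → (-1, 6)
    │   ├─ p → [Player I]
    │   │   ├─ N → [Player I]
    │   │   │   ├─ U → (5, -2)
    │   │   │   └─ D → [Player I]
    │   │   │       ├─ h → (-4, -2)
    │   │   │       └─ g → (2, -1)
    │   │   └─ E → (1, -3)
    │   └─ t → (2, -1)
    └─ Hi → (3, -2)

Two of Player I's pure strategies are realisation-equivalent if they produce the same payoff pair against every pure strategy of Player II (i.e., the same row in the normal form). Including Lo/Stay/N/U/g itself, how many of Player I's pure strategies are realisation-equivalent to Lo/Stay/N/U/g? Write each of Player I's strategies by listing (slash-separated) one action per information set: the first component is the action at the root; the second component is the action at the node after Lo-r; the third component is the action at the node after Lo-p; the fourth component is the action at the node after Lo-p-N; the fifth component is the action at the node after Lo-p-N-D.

Row for Lo/Stay/N/U/g (columns r, p, t): (-1,6) (5,-2) (2,-1).
Under Lo/Stay/N/U/g, Player I's choice at the node after Lo-p-N-D can never be reached regardless of what Player II does, so varying those choices leaves every outcome unchanged.
Holding the reachable choices fixed and varying the unreachable one freely already gives 2 equivalent strategies.
No other strategy reproduces this row, so those 2 are the full class: Lo/Stay/N/U/h, Lo/Stay/N/U/g.

2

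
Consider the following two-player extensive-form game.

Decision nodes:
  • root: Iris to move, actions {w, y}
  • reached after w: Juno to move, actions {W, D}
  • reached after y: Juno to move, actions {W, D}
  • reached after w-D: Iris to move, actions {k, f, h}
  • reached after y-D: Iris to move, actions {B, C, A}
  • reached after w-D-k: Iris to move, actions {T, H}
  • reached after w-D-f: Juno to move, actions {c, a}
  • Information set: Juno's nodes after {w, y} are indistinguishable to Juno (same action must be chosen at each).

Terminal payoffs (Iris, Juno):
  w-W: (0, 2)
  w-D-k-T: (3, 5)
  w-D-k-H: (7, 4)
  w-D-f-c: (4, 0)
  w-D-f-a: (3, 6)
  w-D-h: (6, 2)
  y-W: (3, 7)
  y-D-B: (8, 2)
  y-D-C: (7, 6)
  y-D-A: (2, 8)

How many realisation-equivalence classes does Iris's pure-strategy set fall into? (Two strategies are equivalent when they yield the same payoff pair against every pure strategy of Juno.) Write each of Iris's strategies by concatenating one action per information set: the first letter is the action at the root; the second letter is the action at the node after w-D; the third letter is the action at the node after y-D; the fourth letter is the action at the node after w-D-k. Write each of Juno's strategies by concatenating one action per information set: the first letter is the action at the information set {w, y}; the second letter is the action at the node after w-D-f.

7

Iris has 36 pure strategies: wkBT, wkBH, wkCT, wkCH, wkAT, wkAH, wfBT, wfBH, wfCT, wfCH, wfAT, wfAH, whBT, whBH, whCT, whCH, whAT, whAH, ykBT, ykBH, ykCT, ykCH, ykAT, ykAH, yfBT, yfBH, yfCT, yfCH, yfAT, yfAH, yhBT, yhBH, yhCT, yhCH, yhAT, yhAH. Columns: Wc, Wa, Dc, Da.
{wkBT, wkCT, wkAT} → row (0,2) (0,2) (3,5) (3,5)
{wkBH, wkCH, wkAH} → row (0,2) (0,2) (7,4) (7,4)
{wfBT, wfBH, wfCT, wfCH, wfAT, wfAH} → row (0,2) (0,2) (4,0) (3,6)
{whBT, whBH, whCT, whCH, whAT, whAH} → row (0,2) (0,2) (6,2) (6,2)
{ykBT, ykBH, yfBT, yfBH, yhBT, yhBH} → row (3,7) (3,7) (8,2) (8,2)
{ykCT, ykCH, yfCT, yfCH, yhCT, yhCH} → row (3,7) (3,7) (7,6) (7,6)
{ykAT, ykAH, yfAT, yfAH, yhAT, yhAH} → row (3,7) (3,7) (2,8) (2,8)
That's 7 distinct rows out of 36 strategies.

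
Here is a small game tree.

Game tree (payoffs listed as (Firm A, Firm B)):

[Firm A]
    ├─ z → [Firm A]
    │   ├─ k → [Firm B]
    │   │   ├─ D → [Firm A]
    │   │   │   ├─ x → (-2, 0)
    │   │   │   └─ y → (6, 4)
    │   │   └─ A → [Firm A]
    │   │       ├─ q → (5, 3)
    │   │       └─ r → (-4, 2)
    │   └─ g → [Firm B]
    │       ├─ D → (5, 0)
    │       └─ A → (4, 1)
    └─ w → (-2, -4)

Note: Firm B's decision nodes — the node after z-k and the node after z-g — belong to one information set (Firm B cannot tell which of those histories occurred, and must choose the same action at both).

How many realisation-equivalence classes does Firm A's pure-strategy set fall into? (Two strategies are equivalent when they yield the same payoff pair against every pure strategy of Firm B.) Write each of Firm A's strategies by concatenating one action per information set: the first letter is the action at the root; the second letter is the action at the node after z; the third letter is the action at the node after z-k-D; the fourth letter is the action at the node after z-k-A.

6

Firm A has 16 pure strategies: zkxq, zkxr, zkyq, zkyr, zgxq, zgxr, zgyq, zgyr, wkxq, wkxr, wkyq, wkyr, wgxq, wgxr, wgyq, wgyr. Columns: D, A.
{zkxq} → row (-2,0) (5,3)
{zkxr} → row (-2,0) (-4,2)
{zkyq} → row (6,4) (5,3)
{zkyr} → row (6,4) (-4,2)
{zgxq, zgxr, zgyq, zgyr} → row (5,0) (4,1)
{wkxq, wkxr, wkyq, wkyr, wgxq, wgxr, wgyq, wgyr} → row (-2,-4) (-2,-4)
That's 6 distinct rows out of 16 strategies.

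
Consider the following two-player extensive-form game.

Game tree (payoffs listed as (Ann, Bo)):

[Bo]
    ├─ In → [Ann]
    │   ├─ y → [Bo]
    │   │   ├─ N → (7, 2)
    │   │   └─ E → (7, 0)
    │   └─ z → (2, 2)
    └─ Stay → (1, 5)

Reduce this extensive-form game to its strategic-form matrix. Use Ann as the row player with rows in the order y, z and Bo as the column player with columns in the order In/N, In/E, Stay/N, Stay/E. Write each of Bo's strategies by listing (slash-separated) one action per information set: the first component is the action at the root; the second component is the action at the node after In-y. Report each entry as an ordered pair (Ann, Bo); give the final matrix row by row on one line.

y: (7,2) (7,0) (1,5) (1,5) | z: (2,2) (2,2) (1,5) (1,5)

         In/N     In/E   Stay/N   Stay/E
   y    (7,2)    (7,0)    (1,5)    (1,5)
   z    (2,2)    (2,2)    (1,5)    (1,5)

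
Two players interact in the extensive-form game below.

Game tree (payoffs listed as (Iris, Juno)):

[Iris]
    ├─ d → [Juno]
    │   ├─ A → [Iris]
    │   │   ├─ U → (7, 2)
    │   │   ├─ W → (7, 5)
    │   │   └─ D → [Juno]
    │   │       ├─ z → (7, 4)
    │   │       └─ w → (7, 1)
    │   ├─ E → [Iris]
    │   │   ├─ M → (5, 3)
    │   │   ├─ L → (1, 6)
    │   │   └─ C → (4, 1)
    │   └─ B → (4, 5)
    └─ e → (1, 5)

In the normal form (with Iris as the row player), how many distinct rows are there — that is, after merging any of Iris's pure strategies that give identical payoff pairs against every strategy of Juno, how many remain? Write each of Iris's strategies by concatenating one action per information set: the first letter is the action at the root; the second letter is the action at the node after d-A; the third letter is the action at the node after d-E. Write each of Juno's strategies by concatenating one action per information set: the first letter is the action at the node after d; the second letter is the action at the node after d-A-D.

Iris has 18 pure strategies: dUM, dUL, dUC, dWM, dWL, dWC, dDM, dDL, dDC, eUM, eUL, eUC, eWM, eWL, eWC, eDM, eDL, eDC. Columns: Az, Aw, Ez, Ew, Bz, Bw.
{dUM} → row (7,2) (7,2) (5,3) (5,3) (4,5) (4,5)
{dUL} → row (7,2) (7,2) (1,6) (1,6) (4,5) (4,5)
{dUC} → row (7,2) (7,2) (4,1) (4,1) (4,5) (4,5)
{dWM} → row (7,5) (7,5) (5,3) (5,3) (4,5) (4,5)
{dWL} → row (7,5) (7,5) (1,6) (1,6) (4,5) (4,5)
{dWC} → row (7,5) (7,5) (4,1) (4,1) (4,5) (4,5)
{dDM} → row (7,4) (7,1) (5,3) (5,3) (4,5) (4,5)
{dDL} → row (7,4) (7,1) (1,6) (1,6) (4,5) (4,5)
{dDC} → row (7,4) (7,1) (4,1) (4,1) (4,5) (4,5)
{eUM, eUL, eUC, eWM, eWL, eWC, eDM, eDL, eDC} → row (1,5) (1,5) (1,5) (1,5) (1,5) (1,5)
That's 10 distinct rows out of 18 strategies.

10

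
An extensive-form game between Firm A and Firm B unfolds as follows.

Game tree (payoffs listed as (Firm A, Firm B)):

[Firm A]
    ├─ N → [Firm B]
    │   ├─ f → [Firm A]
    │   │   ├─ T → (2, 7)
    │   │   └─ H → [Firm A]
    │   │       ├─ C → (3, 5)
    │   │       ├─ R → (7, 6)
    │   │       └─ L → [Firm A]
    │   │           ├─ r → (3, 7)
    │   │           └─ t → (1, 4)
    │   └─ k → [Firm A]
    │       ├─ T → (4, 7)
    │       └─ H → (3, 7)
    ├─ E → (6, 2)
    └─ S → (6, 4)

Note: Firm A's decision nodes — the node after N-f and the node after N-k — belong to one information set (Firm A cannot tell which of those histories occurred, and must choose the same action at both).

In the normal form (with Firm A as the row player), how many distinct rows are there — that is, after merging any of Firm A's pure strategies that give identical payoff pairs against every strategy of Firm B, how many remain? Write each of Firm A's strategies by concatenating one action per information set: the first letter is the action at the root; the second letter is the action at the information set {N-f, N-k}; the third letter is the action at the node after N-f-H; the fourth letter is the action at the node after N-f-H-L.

7

Firm A has 36 pure strategies: NTCr, NTCt, NTRr, NTRt, NTLr, NTLt, NHCr, NHCt, NHRr, NHRt, NHLr, NHLt, ETCr, ETCt, ETRr, ETRt, ETLr, ETLt, EHCr, EHCt, EHRr, EHRt, EHLr, EHLt, STCr, STCt, STRr, STRt, STLr, STLt, SHCr, SHCt, SHRr, SHRt, SHLr, SHLt. Columns: f, k.
{NTCr, NTCt, NTRr, NTRt, NTLr, NTLt} → row (2,7) (4,7)
{NHCr, NHCt} → row (3,5) (3,7)
{NHRr, NHRt} → row (7,6) (3,7)
{NHLr} → row (3,7) (3,7)
{NHLt} → row (1,4) (3,7)
{ETCr, ETCt, ETRr, ETRt, ETLr, ETLt, EHCr, EHCt, EHRr, EHRt, EHLr, EHLt} → row (6,2) (6,2)
{STCr, STCt, STRr, STRt, STLr, STLt, SHCr, SHCt, SHRr, SHRt, SHLr, SHLt} → row (6,4) (6,4)
That's 7 distinct rows out of 36 strategies.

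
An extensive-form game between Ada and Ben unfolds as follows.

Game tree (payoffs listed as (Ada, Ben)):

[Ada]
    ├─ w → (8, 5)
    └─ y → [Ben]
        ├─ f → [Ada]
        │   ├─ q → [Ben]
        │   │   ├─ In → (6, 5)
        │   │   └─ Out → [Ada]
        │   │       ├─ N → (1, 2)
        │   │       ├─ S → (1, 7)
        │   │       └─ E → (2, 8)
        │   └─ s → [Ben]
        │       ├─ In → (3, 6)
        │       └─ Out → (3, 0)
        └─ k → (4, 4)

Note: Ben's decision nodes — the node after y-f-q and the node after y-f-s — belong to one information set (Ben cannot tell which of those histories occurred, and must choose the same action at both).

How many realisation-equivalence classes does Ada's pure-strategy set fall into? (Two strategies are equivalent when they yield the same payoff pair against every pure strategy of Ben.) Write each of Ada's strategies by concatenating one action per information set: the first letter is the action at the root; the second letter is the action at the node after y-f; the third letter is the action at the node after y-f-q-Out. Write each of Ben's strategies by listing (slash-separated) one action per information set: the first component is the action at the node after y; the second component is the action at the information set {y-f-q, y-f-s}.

5

Ada has 12 pure strategies: wqN, wqS, wqE, wsN, wsS, wsE, yqN, yqS, yqE, ysN, ysS, ysE. Columns: f/In, f/Out, k/In, k/Out.
{wqN, wqS, wqE, wsN, wsS, wsE} → row (8,5) (8,5) (8,5) (8,5)
{yqN} → row (6,5) (1,2) (4,4) (4,4)
{yqS} → row (6,5) (1,7) (4,4) (4,4)
{yqE} → row (6,5) (2,8) (4,4) (4,4)
{ysN, ysS, ysE} → row (3,6) (3,0) (4,4) (4,4)
That's 5 distinct rows out of 12 strategies.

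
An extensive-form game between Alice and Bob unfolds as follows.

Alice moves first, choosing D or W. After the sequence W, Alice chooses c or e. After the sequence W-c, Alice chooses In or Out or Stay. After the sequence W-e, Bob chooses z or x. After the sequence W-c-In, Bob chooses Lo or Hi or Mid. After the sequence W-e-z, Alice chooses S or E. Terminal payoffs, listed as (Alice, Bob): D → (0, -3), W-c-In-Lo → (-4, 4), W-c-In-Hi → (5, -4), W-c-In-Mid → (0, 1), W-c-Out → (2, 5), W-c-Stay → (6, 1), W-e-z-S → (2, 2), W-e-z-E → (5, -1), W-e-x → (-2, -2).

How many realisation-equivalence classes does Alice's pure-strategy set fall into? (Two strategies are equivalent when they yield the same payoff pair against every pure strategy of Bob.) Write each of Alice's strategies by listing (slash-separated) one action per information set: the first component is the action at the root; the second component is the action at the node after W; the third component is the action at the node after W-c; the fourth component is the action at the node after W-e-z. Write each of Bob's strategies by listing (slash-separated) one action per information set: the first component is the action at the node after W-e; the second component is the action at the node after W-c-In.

6

Alice has 24 pure strategies: D/c/In/S, D/c/In/E, D/c/Out/S, D/c/Out/E, D/c/Stay/S, D/c/Stay/E, D/e/In/S, D/e/In/E, D/e/Out/S, D/e/Out/E, D/e/Stay/S, D/e/Stay/E, W/c/In/S, W/c/In/E, W/c/Out/S, W/c/Out/E, W/c/Stay/S, W/c/Stay/E, W/e/In/S, W/e/In/E, W/e/Out/S, W/e/Out/E, W/e/Stay/S, W/e/Stay/E. Columns: z/Lo, z/Hi, z/Mid, x/Lo, x/Hi, x/Mid.
{D/c/In/S, D/c/In/E, D/c/Out/S, D/c/Out/E, D/c/Stay/S, D/c/Stay/E, D/e/In/S, D/e/In/E, D/e/Out/S, D/e/Out/E, D/e/Stay/S, D/e/Stay/E} → row (0,-3) (0,-3) (0,-3) (0,-3) (0,-3) (0,-3)
{W/c/In/S, W/c/In/E} → row (-4,4) (5,-4) (0,1) (-4,4) (5,-4) (0,1)
{W/c/Out/S, W/c/Out/E} → row (2,5) (2,5) (2,5) (2,5) (2,5) (2,5)
{W/c/Stay/S, W/c/Stay/E} → row (6,1) (6,1) (6,1) (6,1) (6,1) (6,1)
{W/e/In/S, W/e/Out/S, W/e/Stay/S} → row (2,2) (2,2) (2,2) (-2,-2) (-2,-2) (-2,-2)
{W/e/In/E, W/e/Out/E, W/e/Stay/E} → row (5,-1) (5,-1) (5,-1) (-2,-2) (-2,-2) (-2,-2)
That's 6 distinct rows out of 24 strategies.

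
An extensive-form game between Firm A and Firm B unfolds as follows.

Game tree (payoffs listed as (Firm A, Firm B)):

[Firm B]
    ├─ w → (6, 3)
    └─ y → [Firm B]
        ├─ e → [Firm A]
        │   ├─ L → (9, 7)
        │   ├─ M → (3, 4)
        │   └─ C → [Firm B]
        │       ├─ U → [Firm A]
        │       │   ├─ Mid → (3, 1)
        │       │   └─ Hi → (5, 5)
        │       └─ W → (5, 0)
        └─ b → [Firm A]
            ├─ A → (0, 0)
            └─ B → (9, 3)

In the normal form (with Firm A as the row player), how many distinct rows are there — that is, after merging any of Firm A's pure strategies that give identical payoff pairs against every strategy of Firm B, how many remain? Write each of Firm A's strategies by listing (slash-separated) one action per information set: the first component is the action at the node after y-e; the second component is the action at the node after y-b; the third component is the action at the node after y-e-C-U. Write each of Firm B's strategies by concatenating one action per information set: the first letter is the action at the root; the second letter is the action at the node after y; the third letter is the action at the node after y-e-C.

Firm A has 12 pure strategies: L/A/Mid, L/A/Hi, L/B/Mid, L/B/Hi, M/A/Mid, M/A/Hi, M/B/Mid, M/B/Hi, C/A/Mid, C/A/Hi, C/B/Mid, C/B/Hi. Columns: weU, weW, wbU, wbW, yeU, yeW, ybU, ybW.
{L/A/Mid, L/A/Hi} → row (6,3) (6,3) (6,3) (6,3) (9,7) (9,7) (0,0) (0,0)
{L/B/Mid, L/B/Hi} → row (6,3) (6,3) (6,3) (6,3) (9,7) (9,7) (9,3) (9,3)
{M/A/Mid, M/A/Hi} → row (6,3) (6,3) (6,3) (6,3) (3,4) (3,4) (0,0) (0,0)
{M/B/Mid, M/B/Hi} → row (6,3) (6,3) (6,3) (6,3) (3,4) (3,4) (9,3) (9,3)
{C/A/Mid} → row (6,3) (6,3) (6,3) (6,3) (3,1) (5,0) (0,0) (0,0)
{C/A/Hi} → row (6,3) (6,3) (6,3) (6,3) (5,5) (5,0) (0,0) (0,0)
{C/B/Mid} → row (6,3) (6,3) (6,3) (6,3) (3,1) (5,0) (9,3) (9,3)
{C/B/Hi} → row (6,3) (6,3) (6,3) (6,3) (5,5) (5,0) (9,3) (9,3)
That's 8 distinct rows out of 12 strategies.

8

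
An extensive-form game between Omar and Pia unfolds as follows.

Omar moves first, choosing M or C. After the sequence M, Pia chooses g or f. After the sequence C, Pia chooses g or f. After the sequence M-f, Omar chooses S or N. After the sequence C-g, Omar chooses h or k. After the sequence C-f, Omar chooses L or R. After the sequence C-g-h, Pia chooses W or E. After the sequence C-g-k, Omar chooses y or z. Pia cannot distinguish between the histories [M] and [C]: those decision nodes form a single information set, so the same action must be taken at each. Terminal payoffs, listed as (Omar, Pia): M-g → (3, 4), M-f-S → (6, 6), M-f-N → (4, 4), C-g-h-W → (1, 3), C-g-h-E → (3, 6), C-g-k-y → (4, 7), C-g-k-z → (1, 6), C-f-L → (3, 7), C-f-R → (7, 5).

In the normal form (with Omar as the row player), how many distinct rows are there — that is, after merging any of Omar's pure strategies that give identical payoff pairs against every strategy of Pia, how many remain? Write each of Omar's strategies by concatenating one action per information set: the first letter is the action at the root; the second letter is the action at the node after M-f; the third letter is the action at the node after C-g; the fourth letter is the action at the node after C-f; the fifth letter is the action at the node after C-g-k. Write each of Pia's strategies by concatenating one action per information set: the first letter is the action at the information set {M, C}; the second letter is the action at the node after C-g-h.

8

Omar has 32 pure strategies: MShLy, MShLz, MShRy, MShRz, MSkLy, MSkLz, MSkRy, MSkRz, MNhLy, MNhLz, MNhRy, MNhRz, MNkLy, MNkLz, MNkRy, MNkRz, CShLy, CShLz, CShRy, CShRz, CSkLy, CSkLz, CSkRy, CSkRz, CNhLy, CNhLz, CNhRy, CNhRz, CNkLy, CNkLz, CNkRy, CNkRz. Columns: gW, gE, fW, fE.
{MShLy, MShLz, MShRy, MShRz, MSkLy, MSkLz, MSkRy, MSkRz} → row (3,4) (3,4) (6,6) (6,6)
{MNhLy, MNhLz, MNhRy, MNhRz, MNkLy, MNkLz, MNkRy, MNkRz} → row (3,4) (3,4) (4,4) (4,4)
{CShLy, CShLz, CNhLy, CNhLz} → row (1,3) (3,6) (3,7) (3,7)
{CShRy, CShRz, CNhRy, CNhRz} → row (1,3) (3,6) (7,5) (7,5)
{CSkLy, CNkLy} → row (4,7) (4,7) (3,7) (3,7)
{CSkLz, CNkLz} → row (1,6) (1,6) (3,7) (3,7)
{CSkRy, CNkRy} → row (4,7) (4,7) (7,5) (7,5)
{CSkRz, CNkRz} → row (1,6) (1,6) (7,5) (7,5)
That's 8 distinct rows out of 32 strategies.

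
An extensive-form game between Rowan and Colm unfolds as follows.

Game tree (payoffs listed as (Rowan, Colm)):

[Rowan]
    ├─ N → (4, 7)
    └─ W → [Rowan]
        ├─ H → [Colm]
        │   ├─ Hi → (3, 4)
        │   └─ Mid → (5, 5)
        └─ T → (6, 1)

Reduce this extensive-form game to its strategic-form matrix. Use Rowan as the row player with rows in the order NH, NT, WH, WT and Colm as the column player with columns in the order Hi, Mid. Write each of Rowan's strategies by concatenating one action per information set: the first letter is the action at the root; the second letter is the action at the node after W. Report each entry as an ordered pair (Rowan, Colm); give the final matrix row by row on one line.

NH: (4,7) (4,7) | NT: (4,7) (4,7) | WH: (3,4) (5,5) | WT: (6,1) (6,1)

           Hi      Mid
  NH    (4,7)    (4,7)
  NT    (4,7)    (4,7)
  WH    (3,4)    (5,5)
  WT    (6,1)    (6,1)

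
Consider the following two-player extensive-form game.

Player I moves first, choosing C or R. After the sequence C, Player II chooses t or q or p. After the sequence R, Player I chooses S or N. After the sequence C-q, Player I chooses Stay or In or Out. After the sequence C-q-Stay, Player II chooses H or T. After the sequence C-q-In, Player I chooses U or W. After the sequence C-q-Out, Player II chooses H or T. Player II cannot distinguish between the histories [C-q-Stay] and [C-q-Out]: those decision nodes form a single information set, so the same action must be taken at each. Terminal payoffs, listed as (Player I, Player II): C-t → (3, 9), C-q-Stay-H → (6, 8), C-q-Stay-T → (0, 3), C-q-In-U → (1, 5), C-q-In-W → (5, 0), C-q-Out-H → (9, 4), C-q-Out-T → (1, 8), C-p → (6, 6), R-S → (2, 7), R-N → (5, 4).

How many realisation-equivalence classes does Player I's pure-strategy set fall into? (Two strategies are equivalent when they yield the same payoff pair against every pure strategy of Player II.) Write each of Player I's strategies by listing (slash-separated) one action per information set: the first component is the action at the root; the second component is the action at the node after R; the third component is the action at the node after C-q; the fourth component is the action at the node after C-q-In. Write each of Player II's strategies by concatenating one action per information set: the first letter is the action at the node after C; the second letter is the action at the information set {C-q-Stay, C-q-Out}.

6

Player I has 24 pure strategies: C/S/Stay/U, C/S/Stay/W, C/S/In/U, C/S/In/W, C/S/Out/U, C/S/Out/W, C/N/Stay/U, C/N/Stay/W, C/N/In/U, C/N/In/W, C/N/Out/U, C/N/Out/W, R/S/Stay/U, R/S/Stay/W, R/S/In/U, R/S/In/W, R/S/Out/U, R/S/Out/W, R/N/Stay/U, R/N/Stay/W, R/N/In/U, R/N/In/W, R/N/Out/U, R/N/Out/W. Columns: tH, tT, qH, qT, pH, pT.
{C/S/Stay/U, C/S/Stay/W, C/N/Stay/U, C/N/Stay/W} → row (3,9) (3,9) (6,8) (0,3) (6,6) (6,6)
{C/S/In/U, C/N/In/U} → row (3,9) (3,9) (1,5) (1,5) (6,6) (6,6)
{C/S/In/W, C/N/In/W} → row (3,9) (3,9) (5,0) (5,0) (6,6) (6,6)
{C/S/Out/U, C/S/Out/W, C/N/Out/U, C/N/Out/W} → row (3,9) (3,9) (9,4) (1,8) (6,6) (6,6)
{R/S/Stay/U, R/S/Stay/W, R/S/In/U, R/S/In/W, R/S/Out/U, R/S/Out/W} → row (2,7) (2,7) (2,7) (2,7) (2,7) (2,7)
{R/N/Stay/U, R/N/Stay/W, R/N/In/U, R/N/In/W, R/N/Out/U, R/N/Out/W} → row (5,4) (5,4) (5,4) (5,4) (5,4) (5,4)
That's 6 distinct rows out of 24 strategies.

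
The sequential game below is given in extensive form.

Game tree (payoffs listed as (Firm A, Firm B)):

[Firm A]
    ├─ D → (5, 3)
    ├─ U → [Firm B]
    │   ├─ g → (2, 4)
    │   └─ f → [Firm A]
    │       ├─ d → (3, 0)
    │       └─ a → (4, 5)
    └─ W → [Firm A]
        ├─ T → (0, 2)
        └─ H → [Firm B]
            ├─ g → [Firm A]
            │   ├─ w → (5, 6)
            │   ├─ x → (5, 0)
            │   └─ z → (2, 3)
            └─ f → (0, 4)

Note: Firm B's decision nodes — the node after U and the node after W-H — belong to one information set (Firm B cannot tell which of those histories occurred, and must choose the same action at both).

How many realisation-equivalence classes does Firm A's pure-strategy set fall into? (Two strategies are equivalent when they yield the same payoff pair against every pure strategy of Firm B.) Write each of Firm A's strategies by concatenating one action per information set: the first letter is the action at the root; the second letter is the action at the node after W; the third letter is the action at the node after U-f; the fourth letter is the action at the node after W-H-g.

7

Firm A has 36 pure strategies: DTdw, DTdx, DTdz, DTaw, DTax, DTaz, DHdw, DHdx, DHdz, DHaw, DHax, DHaz, UTdw, UTdx, UTdz, UTaw, UTax, UTaz, UHdw, UHdx, UHdz, UHaw, UHax, UHaz, WTdw, WTdx, WTdz, WTaw, WTax, WTaz, WHdw, WHdx, WHdz, WHaw, WHax, WHaz. Columns: g, f.
{DTdw, DTdx, DTdz, DTaw, DTax, DTaz, DHdw, DHdx, DHdz, DHaw, DHax, DHaz} → row (5,3) (5,3)
{UTdw, UTdx, UTdz, UHdw, UHdx, UHdz} → row (2,4) (3,0)
{UTaw, UTax, UTaz, UHaw, UHax, UHaz} → row (2,4) (4,5)
{WTdw, WTdx, WTdz, WTaw, WTax, WTaz} → row (0,2) (0,2)
{WHdw, WHaw} → row (5,6) (0,4)
{WHdx, WHax} → row (5,0) (0,4)
{WHdz, WHaz} → row (2,3) (0,4)
That's 7 distinct rows out of 36 strategies.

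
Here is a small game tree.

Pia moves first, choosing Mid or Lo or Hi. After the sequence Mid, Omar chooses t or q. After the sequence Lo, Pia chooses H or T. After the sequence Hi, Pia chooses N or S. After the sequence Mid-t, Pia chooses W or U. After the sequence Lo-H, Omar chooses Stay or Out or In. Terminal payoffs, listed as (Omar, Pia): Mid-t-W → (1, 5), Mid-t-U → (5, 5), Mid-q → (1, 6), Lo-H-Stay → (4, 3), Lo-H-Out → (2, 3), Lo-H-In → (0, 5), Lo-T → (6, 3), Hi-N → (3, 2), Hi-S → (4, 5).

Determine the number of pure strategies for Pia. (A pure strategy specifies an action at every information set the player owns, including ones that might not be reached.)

Pia owns the root with actions {Mid, Lo, Hi} — three choices.
Pia owns the node after Lo with actions {H, T} — two choices.
Pia owns the node after Hi with actions {N, S} — two choices.
Pia owns the node after Mid-t with actions {W, U} — two choices.
A pure strategy fixes one action at each information set independently, so the count is the product 3 × 2 × 2 × 2 = 24.

24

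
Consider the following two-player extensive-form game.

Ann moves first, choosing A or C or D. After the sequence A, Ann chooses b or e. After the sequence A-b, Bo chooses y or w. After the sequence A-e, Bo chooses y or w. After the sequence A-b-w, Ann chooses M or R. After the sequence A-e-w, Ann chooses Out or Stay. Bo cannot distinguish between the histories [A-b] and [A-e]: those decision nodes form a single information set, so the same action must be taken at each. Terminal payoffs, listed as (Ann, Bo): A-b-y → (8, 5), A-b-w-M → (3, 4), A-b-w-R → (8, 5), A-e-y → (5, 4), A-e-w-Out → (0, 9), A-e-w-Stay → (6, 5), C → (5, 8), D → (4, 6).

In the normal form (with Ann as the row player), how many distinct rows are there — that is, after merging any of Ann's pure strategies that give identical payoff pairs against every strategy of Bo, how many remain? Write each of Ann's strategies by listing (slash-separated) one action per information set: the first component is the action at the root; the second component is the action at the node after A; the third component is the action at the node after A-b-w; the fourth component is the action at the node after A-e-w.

6

Ann has 24 pure strategies: A/b/M/Out, A/b/M/Stay, A/b/R/Out, A/b/R/Stay, A/e/M/Out, A/e/M/Stay, A/e/R/Out, A/e/R/Stay, C/b/M/Out, C/b/M/Stay, C/b/R/Out, C/b/R/Stay, C/e/M/Out, C/e/M/Stay, C/e/R/Out, C/e/R/Stay, D/b/M/Out, D/b/M/Stay, D/b/R/Out, D/b/R/Stay, D/e/M/Out, D/e/M/Stay, D/e/R/Out, D/e/R/Stay. Columns: y, w.
{A/b/M/Out, A/b/M/Stay} → row (8,5) (3,4)
{A/b/R/Out, A/b/R/Stay} → row (8,5) (8,5)
{A/e/M/Out, A/e/R/Out} → row (5,4) (0,9)
{A/e/M/Stay, A/e/R/Stay} → row (5,4) (6,5)
{C/b/M/Out, C/b/M/Stay, C/b/R/Out, C/b/R/Stay, C/e/M/Out, C/e/M/Stay, C/e/R/Out, C/e/R/Stay} → row (5,8) (5,8)
{D/b/M/Out, D/b/M/Stay, D/b/R/Out, D/b/R/Stay, D/e/M/Out, D/e/M/Stay, D/e/R/Out, D/e/R/Stay} → row (4,6) (4,6)
That's 6 distinct rows out of 24 strategies.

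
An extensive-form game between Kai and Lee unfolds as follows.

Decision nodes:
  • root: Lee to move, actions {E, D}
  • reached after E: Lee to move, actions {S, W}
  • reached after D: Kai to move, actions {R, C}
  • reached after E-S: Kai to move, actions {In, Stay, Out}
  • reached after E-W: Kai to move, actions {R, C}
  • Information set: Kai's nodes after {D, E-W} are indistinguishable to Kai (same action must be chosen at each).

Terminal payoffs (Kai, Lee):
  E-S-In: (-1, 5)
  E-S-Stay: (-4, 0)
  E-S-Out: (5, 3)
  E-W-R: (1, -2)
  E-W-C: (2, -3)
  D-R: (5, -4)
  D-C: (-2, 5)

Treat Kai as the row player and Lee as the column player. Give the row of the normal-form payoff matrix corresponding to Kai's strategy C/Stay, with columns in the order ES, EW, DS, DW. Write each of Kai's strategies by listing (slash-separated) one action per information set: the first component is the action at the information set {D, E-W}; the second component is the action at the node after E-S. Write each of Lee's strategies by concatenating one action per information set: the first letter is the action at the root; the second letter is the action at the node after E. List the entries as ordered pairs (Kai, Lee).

(-4,0) (2,-3) (-2,5) (-2,5)

vs ES: Lee plays E → Lee plays S at [E] → Kai plays Stay at [E-S] → (-4, 0)
vs EW: Lee plays E → Lee plays W at [E] → Kai plays C at [E-W] → (2, -3)
vs DS: Lee plays D → Kai plays C at [D] → (-2, 5)
vs DW: Lee plays D → Kai plays C at [D] → (-2, 5)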